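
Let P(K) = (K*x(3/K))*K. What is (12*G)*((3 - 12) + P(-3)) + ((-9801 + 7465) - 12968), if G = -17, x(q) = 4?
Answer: -20812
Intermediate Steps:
P(K) = 4*K**2 (P(K) = (K*4)*K = (4*K)*K = 4*K**2)
(12*G)*((3 - 12) + P(-3)) + ((-9801 + 7465) - 12968) = (12*(-17))*((3 - 12) + 4*(-3)**2) + ((-9801 + 7465) - 12968) = -204*(-9 + 4*9) + (-2336 - 12968) = -204*(-9 + 36) - 15304 = -204*27 - 15304 = -5508 - 15304 = -20812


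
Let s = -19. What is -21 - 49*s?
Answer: 910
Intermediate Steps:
-21 - 49*s = -21 - 49*(-19) = -21 + 931 = 910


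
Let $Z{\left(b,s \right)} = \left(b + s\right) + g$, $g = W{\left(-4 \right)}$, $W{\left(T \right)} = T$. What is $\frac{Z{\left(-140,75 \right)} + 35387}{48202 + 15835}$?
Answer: $\frac{35318}{64037} \approx 0.55153$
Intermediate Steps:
$g = -4$
$Z{\left(b,s \right)} = -4 + b + s$ ($Z{\left(b,s \right)} = \left(b + s\right) - 4 = -4 + b + s$)
$\frac{Z{\left(-140,75 \right)} + 35387}{48202 + 15835} = \frac{\left(-4 - 140 + 75\right) + 35387}{48202 + 15835} = \frac{-69 + 35387}{64037} = 35318 \cdot \frac{1}{64037} = \frac{35318}{64037}$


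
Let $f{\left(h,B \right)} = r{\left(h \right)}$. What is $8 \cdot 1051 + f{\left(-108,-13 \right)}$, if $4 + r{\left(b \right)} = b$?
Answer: $8296$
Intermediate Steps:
$r{\left(b \right)} = -4 + b$
$f{\left(h,B \right)} = -4 + h$
$8 \cdot 1051 + f{\left(-108,-13 \right)} = 8 \cdot 1051 - 112 = 8408 - 112 = 8296$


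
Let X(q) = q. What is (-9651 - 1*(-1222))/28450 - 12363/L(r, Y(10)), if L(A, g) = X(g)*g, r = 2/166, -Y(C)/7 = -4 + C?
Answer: -61099351/8364300 ≈ -7.3048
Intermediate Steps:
Y(C) = 28 - 7*C (Y(C) = -7*(-4 + C) = 28 - 7*C)
r = 1/83 (r = 2*(1/166) = 1/83 ≈ 0.012048)
L(A, g) = g² (L(A, g) = g*g = g²)
(-9651 - 1*(-1222))/28450 - 12363/L(r, Y(10)) = (-9651 - 1*(-1222))/28450 - 12363/(28 - 7*10)² = (-9651 + 1222)*(1/28450) - 12363/(28 - 70)² = -8429*1/28450 - 12363/((-42)²) = -8429/28450 - 12363/1764 = -8429/28450 - 12363*1/1764 = -8429/28450 - 4121/588 = -61099351/8364300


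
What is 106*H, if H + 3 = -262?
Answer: -28090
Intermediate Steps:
H = -265 (H = -3 - 262 = -265)
106*H = 106*(-265) = -28090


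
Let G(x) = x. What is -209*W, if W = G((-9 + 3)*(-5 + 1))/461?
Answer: -5016/461 ≈ -10.881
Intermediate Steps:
W = 24/461 (W = ((-9 + 3)*(-5 + 1))/461 = -6*(-4)*(1/461) = 24*(1/461) = 24/461 ≈ 0.052061)
-209*W = -209*24/461 = -5016/461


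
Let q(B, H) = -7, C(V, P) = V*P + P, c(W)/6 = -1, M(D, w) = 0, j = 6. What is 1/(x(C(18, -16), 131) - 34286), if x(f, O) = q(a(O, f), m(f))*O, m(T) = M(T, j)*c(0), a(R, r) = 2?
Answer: -1/35203 ≈ -2.8407e-5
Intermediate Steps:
c(W) = -6 (c(W) = 6*(-1) = -6)
C(V, P) = P + P*V (C(V, P) = P*V + P = P + P*V)
m(T) = 0 (m(T) = 0*(-6) = 0)
x(f, O) = -7*O
1/(x(C(18, -16), 131) - 34286) = 1/(-7*131 - 34286) = 1/(-917 - 34286) = 1/(-35203) = -1/35203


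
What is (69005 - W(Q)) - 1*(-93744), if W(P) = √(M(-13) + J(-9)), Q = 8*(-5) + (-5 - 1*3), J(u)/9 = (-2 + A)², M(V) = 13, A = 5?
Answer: 162749 - √94 ≈ 1.6274e+5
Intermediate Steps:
J(u) = 81 (J(u) = 9*(-2 + 5)² = 9*3² = 9*9 = 81)
Q = -48 (Q = -40 + (-5 - 3) = -40 - 8 = -48)
W(P) = √94 (W(P) = √(13 + 81) = √94)
(69005 - W(Q)) - 1*(-93744) = (69005 - √94) - 1*(-93744) = (69005 - √94) + 93744 = 162749 - √94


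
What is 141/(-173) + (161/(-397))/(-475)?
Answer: -26561222/32623475 ≈ -0.81417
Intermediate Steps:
141/(-173) + (161/(-397))/(-475) = 141*(-1/173) + (161*(-1/397))*(-1/475) = -141/173 - 161/397*(-1/475) = -141/173 + 161/188575 = -26561222/32623475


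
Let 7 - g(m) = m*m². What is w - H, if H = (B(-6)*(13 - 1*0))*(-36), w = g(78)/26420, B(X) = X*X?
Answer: 88929923/5284 ≈ 16830.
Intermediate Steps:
B(X) = X²
g(m) = 7 - m³ (g(m) = 7 - m*m² = 7 - m³)
w = -94909/5284 (w = (7 - 1*78³)/26420 = (7 - 1*474552)*(1/26420) = (7 - 474552)*(1/26420) = -474545*1/26420 = -94909/5284 ≈ -17.962)
H = -16848 (H = ((-6)²*(13 - 1*0))*(-36) = (36*(13 + 0))*(-36) = (36*13)*(-36) = 468*(-36) = -16848)
w - H = -94909/5284 - 1*(-16848) = -94909/5284 + 16848 = 88929923/5284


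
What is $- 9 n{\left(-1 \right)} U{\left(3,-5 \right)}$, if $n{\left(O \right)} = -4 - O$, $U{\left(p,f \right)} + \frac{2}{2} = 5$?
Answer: $108$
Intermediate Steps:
$U{\left(p,f \right)} = 4$ ($U{\left(p,f \right)} = -1 + 5 = 4$)
$- 9 n{\left(-1 \right)} U{\left(3,-5 \right)} = - 9 \left(-4 - -1\right) 4 = - 9 \left(-4 + 1\right) 4 = \left(-9\right) \left(-3\right) 4 = 27 \cdot 4 = 108$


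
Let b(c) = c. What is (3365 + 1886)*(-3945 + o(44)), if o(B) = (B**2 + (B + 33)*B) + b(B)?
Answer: 7472173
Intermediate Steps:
o(B) = B + B**2 + B*(33 + B) (o(B) = (B**2 + (B + 33)*B) + B = (B**2 + (33 + B)*B) + B = (B**2 + B*(33 + B)) + B = B + B**2 + B*(33 + B))
(3365 + 1886)*(-3945 + o(44)) = (3365 + 1886)*(-3945 + 2*44*(17 + 44)) = 5251*(-3945 + 2*44*61) = 5251*(-3945 + 5368) = 5251*1423 = 7472173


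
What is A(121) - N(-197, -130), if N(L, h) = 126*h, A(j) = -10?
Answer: 16370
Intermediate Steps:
A(121) - N(-197, -130) = -10 - 126*(-130) = -10 - 1*(-16380) = -10 + 16380 = 16370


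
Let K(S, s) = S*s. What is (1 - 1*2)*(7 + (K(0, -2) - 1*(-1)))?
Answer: -8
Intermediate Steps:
(1 - 1*2)*(7 + (K(0, -2) - 1*(-1))) = (1 - 1*2)*(7 + (0*(-2) - 1*(-1))) = (1 - 2)*(7 + (0 + 1)) = -(7 + 1) = -1*8 = -8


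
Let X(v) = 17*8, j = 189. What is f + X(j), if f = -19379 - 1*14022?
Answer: -33265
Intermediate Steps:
X(v) = 136
f = -33401 (f = -19379 - 14022 = -33401)
f + X(j) = -33401 + 136 = -33265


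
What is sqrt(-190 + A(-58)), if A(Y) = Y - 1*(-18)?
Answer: I*sqrt(230) ≈ 15.166*I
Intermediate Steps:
A(Y) = 18 + Y (A(Y) = Y + 18 = 18 + Y)
sqrt(-190 + A(-58)) = sqrt(-190 + (18 - 58)) = sqrt(-190 - 40) = sqrt(-230) = I*sqrt(230)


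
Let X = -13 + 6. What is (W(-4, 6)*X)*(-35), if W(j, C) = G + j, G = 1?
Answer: -735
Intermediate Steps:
W(j, C) = 1 + j
X = -7
(W(-4, 6)*X)*(-35) = ((1 - 4)*(-7))*(-35) = -3*(-7)*(-35) = 21*(-35) = -735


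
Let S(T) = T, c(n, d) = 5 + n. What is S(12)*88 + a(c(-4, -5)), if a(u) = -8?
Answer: 1048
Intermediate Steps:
S(12)*88 + a(c(-4, -5)) = 12*88 - 8 = 1056 - 8 = 1048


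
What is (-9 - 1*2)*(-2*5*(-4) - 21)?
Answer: -209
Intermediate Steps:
(-9 - 1*2)*(-2*5*(-4) - 21) = (-9 - 2)*(-10*(-4) - 21) = -11*(40 - 21) = -11*19 = -209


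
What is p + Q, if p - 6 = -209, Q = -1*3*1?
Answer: -206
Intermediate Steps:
Q = -3 (Q = -3*1 = -3)
p = -203 (p = 6 - 209 = -203)
p + Q = -203 - 3 = -206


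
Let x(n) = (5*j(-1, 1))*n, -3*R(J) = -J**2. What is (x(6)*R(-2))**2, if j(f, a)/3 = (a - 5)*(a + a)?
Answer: 921600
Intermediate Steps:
R(J) = J**2/3 (R(J) = -(-1)*J**2/3 = J**2/3)
j(f, a) = 6*a*(-5 + a) (j(f, a) = 3*((a - 5)*(a + a)) = 3*((-5 + a)*(2*a)) = 3*(2*a*(-5 + a)) = 6*a*(-5 + a))
x(n) = -120*n (x(n) = (5*(6*1*(-5 + 1)))*n = (5*(6*1*(-4)))*n = (5*(-24))*n = -120*n)
(x(6)*R(-2))**2 = ((-120*6)*((1/3)*(-2)**2))**2 = (-240*4)**2 = (-720*4/3)**2 = (-960)**2 = 921600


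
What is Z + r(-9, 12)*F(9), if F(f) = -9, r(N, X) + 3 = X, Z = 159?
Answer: 78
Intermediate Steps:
r(N, X) = -3 + X
Z + r(-9, 12)*F(9) = 159 + (-3 + 12)*(-9) = 159 + 9*(-9) = 159 - 81 = 78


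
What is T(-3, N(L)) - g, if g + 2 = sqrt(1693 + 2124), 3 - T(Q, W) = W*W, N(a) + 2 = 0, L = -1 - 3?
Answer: 1 - sqrt(3817) ≈ -60.782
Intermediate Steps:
L = -4
N(a) = -2 (N(a) = -2 + 0 = -2)
T(Q, W) = 3 - W**2 (T(Q, W) = 3 - W*W = 3 - W**2)
g = -2 + sqrt(3817) (g = -2 + sqrt(1693 + 2124) = -2 + sqrt(3817) ≈ 59.782)
T(-3, N(L)) - g = (3 - 1*(-2)**2) - (-2 + sqrt(3817)) = (3 - 1*4) + (2 - sqrt(3817)) = (3 - 4) + (2 - sqrt(3817)) = -1 + (2 - sqrt(3817)) = 1 - sqrt(3817)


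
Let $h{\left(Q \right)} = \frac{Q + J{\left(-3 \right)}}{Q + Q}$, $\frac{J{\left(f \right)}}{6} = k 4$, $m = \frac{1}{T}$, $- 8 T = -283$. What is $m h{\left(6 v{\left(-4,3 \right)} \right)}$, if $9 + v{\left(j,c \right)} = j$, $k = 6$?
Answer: $- \frac{44}{3679} \approx -0.01196$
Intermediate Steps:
$T = \frac{283}{8}$ ($T = \left(- \frac{1}{8}\right) \left(-283\right) = \frac{283}{8} \approx 35.375$)
$v{\left(j,c \right)} = -9 + j$
$m = \frac{8}{283}$ ($m = \frac{1}{\frac{283}{8}} = \frac{8}{283} \approx 0.028269$)
$J{\left(f \right)} = 144$ ($J{\left(f \right)} = 6 \cdot 6 \cdot 4 = 6 \cdot 24 = 144$)
$h{\left(Q \right)} = \frac{144 + Q}{2 Q}$ ($h{\left(Q \right)} = \frac{Q + 144}{Q + Q} = \frac{144 + Q}{2 Q}$)
$m h{\left(6 v{\left(-4,3 \right)} \right)} = \frac{8 \frac{144 + 6 \left(-9 - 4\right)}{2 \cdot 6 \left(-9 - 4\right)}}{283} = \frac{8 \frac{144 + 6 \left(-13\right)}{2 \cdot 6 \left(-13\right)}}{283} = \frac{8 \frac{144 - 78}{2 \left(-78\right)}}{283} = \frac{8 \cdot \frac{1}{2} \left(- \frac{1}{78}\right) 66}{283} = \frac{8}{283} \left(- \frac{11}{26}\right) = - \frac{44}{3679}$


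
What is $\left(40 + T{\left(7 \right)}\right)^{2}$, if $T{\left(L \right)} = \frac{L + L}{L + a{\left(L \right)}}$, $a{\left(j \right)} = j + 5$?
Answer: $\frac{599076}{361} \approx 1659.5$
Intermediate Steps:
$a{\left(j \right)} = 5 + j$
$T{\left(L \right)} = \frac{2 L}{5 + 2 L}$ ($T{\left(L \right)} = \frac{L + L}{L + \left(5 + L\right)} = \frac{2 L}{5 + 2 L}$)
$\left(40 + T{\left(7 \right)}\right)^{2} = \left(40 + 2 \cdot 7 \frac{1}{5 + 2 \cdot 7}\right)^{2} = \left(40 + 2 \cdot 7 \frac{1}{5 + 14}\right)^{2} = \left(40 + 2 \cdot 7 \cdot \frac{1}{19}\right)^{2} = \left(40 + \frac{14}{19}\right)^{2} = \left(\frac{774}{19}\right)^{2} = \frac{599076}{361}$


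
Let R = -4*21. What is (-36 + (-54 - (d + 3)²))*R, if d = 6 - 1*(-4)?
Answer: 21756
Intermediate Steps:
R = -84
d = 10 (d = 6 + 4 = 10)
(-36 + (-54 - (d + 3)²))*R = (-36 + (-54 - (10 + 3)²))*(-84) = (-36 + (-54 - 1*13²))*(-84) = (-36 + (-54 - 1*169))*(-84) = (-36 + (-54 - 169))*(-84) = (-36 - 223)*(-84) = -259*(-84) = 21756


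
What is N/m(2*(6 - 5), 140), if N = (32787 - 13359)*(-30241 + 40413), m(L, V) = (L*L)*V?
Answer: 12351351/35 ≈ 3.5290e+5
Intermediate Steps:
m(L, V) = V*L² (m(L, V) = L²*V = V*L²)
N = 197621616 (N = 19428*10172 = 197621616)
N/m(2*(6 - 5), 140) = 197621616/((140*(2*(6 - 5))²)) = 197621616/((140*(2*1)²)) = 197621616/((140*2²)) = 197621616/((140*4)) = 197621616/560 = 197621616*(1/560) = 12351351/35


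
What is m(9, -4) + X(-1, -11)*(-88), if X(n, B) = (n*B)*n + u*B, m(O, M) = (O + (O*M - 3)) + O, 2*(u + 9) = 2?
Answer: -6797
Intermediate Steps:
u = -8 (u = -9 + (1/2)*2 = -9 + 1 = -8)
m(O, M) = -3 + 2*O + M*O (m(O, M) = (O + (M*O - 3)) + O = (O + (-3 + M*O)) + O = (-3 + O + M*O) + O = -3 + 2*O + M*O)
X(n, B) = -8*B + B*n**2 (X(n, B) = (n*B)*n - 8*B = (B*n)*n - 8*B = B*n**2 - 8*B = -8*B + B*n**2)
m(9, -4) + X(-1, -11)*(-88) = (-3 + 2*9 - 4*9) - 11*(-8 + (-1)**2)*(-88) = (-3 + 18 - 36) - 11*(-8 + 1)*(-88) = -21 - 11*(-7)*(-88) = -21 + 77*(-88) = -21 - 6776 = -6797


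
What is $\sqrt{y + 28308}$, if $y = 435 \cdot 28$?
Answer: $2 \sqrt{10122} \approx 201.22$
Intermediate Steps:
$y = 12180$
$\sqrt{y + 28308} = \sqrt{12180 + 28308} = \sqrt{40488} = 2 \sqrt{10122}$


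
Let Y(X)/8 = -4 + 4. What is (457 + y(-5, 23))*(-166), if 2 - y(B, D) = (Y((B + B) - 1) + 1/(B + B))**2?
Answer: -3809617/50 ≈ -76192.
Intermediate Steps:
Y(X) = 0 (Y(X) = 8*(-4 + 4) = 8*0 = 0)
y(B, D) = 2 - 1/(4*B**2) (y(B, D) = 2 - (0 + 1/(B + B))**2 = 2 - (0 + 1/(2*B))**2 = 2 - (1/(2*B))**2 = 2 - 1/(4*B**2))
(457 + y(-5, 23))*(-166) = (457 + (2 - 1/4/(-5)**2))*(-166) = (457 + (2 - 1/4*1/25))*(-166) = (457 + (2 - 1/100))*(-166) = (457 + 199/100)*(-166) = (45899/100)*(-166) = -3809617/50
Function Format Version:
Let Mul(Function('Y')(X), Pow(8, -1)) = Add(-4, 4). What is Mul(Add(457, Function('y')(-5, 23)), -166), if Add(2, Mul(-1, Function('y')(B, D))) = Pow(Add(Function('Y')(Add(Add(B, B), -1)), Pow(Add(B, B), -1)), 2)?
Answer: Rational(-3809617, 50) ≈ -76192.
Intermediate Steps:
Function('Y')(X) = 0 (Function('Y')(X) = Mul(8, Add(-4, 4)) = Mul(8, 0) = 0)
Function('y')(B, D) = Add(2, Mul(Rational(-1, 4), Pow(B, -2))) (Function('y')(B, D) = Add(2, Mul(-1, Pow(Add(0, Pow(Add(B, B), -1)), 2))) = Add(2, Mul(-1, Pow(Add(0, Pow(Mul(2, B), -1)), 2))) = Add(2, Mul(-1, Pow(Add(0, Mul(Rational(1, 2), Pow(B, -1))), 2))) = Add(2, Mul(-1, Pow(Mul(Rational(1, 2), Pow(B, -1)), 2))) = Add(2, Mul(-1, Mul(Rational(1, 4), Pow(B, -2)))) = Add(2, Mul(Rational(-1, 4), Pow(B, -2))))
Mul(Add(457, Function('y')(-5, 23)), -166) = Mul(Add(457, Add(2, Mul(Rational(-1, 4), Pow(-5, -2)))), -166) = Mul(Add(457, Add(2, Mul(Rational(-1, 4), Rational(1, 25)))), -166) = Mul(Add(457, Add(2, Rational(-1, 100))), -166) = Mul(Add(457, Rational(199, 100)), -166) = Mul(Rational(45899, 100), -166) = Rational(-3809617, 50)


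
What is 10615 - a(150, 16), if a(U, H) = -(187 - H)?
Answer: 10786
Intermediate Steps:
a(U, H) = -187 + H
10615 - a(150, 16) = 10615 - (-187 + 16) = 10615 - 1*(-171) = 10615 + 171 = 10786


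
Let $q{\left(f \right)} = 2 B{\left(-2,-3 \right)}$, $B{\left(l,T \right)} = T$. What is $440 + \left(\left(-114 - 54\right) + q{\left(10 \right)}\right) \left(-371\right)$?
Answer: $64994$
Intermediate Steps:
$q{\left(f \right)} = -6$ ($q{\left(f \right)} = 2 \left(-3\right) = -6$)
$440 + \left(\left(-114 - 54\right) + q{\left(10 \right)}\right) \left(-371\right) = 440 + \left(\left(-114 - 54\right) - 6\right) \left(-371\right) = 440 + \left(-168 - 6\right) \left(-371\right) = 440 - -64554 = 440 + 64554 = 64994$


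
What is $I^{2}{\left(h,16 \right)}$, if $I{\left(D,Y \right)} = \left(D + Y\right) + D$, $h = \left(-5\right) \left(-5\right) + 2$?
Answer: $4900$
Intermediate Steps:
$h = 27$ ($h = 25 + 2 = 27$)
$I{\left(D,Y \right)} = Y + 2 D$
$I^{2}{\left(h,16 \right)} = \left(16 + 2 \cdot 27\right)^{2} = \left(16 + 54\right)^{2} = 70^{2} = 4900$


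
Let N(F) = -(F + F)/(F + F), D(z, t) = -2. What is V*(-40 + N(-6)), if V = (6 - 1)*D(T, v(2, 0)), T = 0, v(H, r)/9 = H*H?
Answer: 410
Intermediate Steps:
v(H, r) = 9*H**2 (v(H, r) = 9*(H*H) = 9*H**2)
N(F) = -1 (N(F) = -2*F/(2*F) = -2*F*1/(2*F) = -1*1 = -1)
V = -10 (V = (6 - 1)*(-2) = 5*(-2) = -10)
V*(-40 + N(-6)) = -10*(-40 - 1) = -10*(-41) = 410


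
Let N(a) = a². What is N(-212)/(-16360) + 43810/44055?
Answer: -31581908/18018495 ≈ -1.7528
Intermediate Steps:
N(-212)/(-16360) + 43810/44055 = (-212)²/(-16360) + 43810/44055 = 44944*(-1/16360) + 43810*(1/44055) = -5618/2045 + 8762/8811 = -31581908/18018495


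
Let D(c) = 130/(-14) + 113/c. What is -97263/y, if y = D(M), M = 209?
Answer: 142295769/12794 ≈ 11122.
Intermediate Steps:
D(c) = -65/7 + 113/c (D(c) = 130*(-1/14) + 113/c = -65/7 + 113/c)
y = -12794/1463 (y = -65/7 + 113/209 = -12794/1463 ≈ -8.7450)
-97263/y = -97263/(-12794/1463) = -97263*(-1463/12794) = 142295769/12794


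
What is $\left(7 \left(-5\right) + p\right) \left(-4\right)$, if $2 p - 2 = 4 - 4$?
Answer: $136$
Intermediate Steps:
$p = 1$ ($p = 1 + \frac{4 - 4}{2} = 1 + \frac{1}{2} \cdot 0 = 1 + 0 = 1$)
$\left(7 \left(-5\right) + p\right) \left(-4\right) = \left(7 \left(-5\right) + 1\right) \left(-4\right) = \left(-35 + 1\right) \left(-4\right) = \left(-34\right) \left(-4\right) = 136$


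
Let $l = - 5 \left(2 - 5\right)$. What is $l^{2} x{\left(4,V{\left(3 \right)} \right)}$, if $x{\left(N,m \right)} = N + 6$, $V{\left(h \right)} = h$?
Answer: $2250$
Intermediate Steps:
$x{\left(N,m \right)} = 6 + N$
$l = 15$ ($l = \left(-5\right) \left(-3\right) = 15$)
$l^{2} x{\left(4,V{\left(3 \right)} \right)} = 15^{2} \left(6 + 4\right) = 225 \cdot 10 = 2250$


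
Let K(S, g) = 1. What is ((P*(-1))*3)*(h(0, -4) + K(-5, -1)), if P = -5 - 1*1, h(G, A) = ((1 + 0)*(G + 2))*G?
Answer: 18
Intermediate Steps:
h(G, A) = G*(2 + G) (h(G, A) = (1*(2 + G))*G = (2 + G)*G = G*(2 + G))
P = -6 (P = -5 - 1 = -6)
((P*(-1))*3)*(h(0, -4) + K(-5, -1)) = (-6*(-1)*3)*(0*(2 + 0) + 1) = (6*3)*(0*2 + 1) = 18*(0 + 1) = 18*1 = 18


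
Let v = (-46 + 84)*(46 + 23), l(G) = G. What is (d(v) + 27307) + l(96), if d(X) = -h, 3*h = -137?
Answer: 82346/3 ≈ 27449.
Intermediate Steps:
h = -137/3 (h = (⅓)*(-137) = -137/3 ≈ -45.667)
v = 2622 (v = 38*69 = 2622)
d(X) = 137/3 (d(X) = -1*(-137/3) = 137/3)
(d(v) + 27307) + l(96) = (137/3 + 27307) + 96 = 82058/3 + 96 = 82346/3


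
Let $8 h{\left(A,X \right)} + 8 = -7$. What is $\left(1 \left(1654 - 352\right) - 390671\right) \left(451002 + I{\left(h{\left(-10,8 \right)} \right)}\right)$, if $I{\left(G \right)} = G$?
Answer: $- \frac{1404843741369}{8} \approx -1.7561 \cdot 10^{11}$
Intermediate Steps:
$h{\left(A,X \right)} = - \frac{15}{8}$ ($h{\left(A,X \right)} = -1 + \frac{1}{8} \left(-7\right) = -1 - \frac{7}{8} = - \frac{15}{8}$)
$\left(1 \left(1654 - 352\right) - 390671\right) \left(451002 + I{\left(h{\left(-10,8 \right)} \right)}\right) = \left(1 \left(1654 - 352\right) - 390671\right) \left(451002 - \frac{15}{8}\right) = \left(1 \cdot 1302 - 390671\right) \frac{3608001}{8} = \left(1302 - 390671\right) \frac{3608001}{8} = \left(-389369\right) \frac{3608001}{8} = - \frac{1404843741369}{8}$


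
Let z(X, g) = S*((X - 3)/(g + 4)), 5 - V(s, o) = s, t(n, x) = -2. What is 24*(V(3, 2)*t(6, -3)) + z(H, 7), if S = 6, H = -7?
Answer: -1116/11 ≈ -101.45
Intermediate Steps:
V(s, o) = 5 - s
z(X, g) = 6*(-3 + X)/(4 + g) (z(X, g) = 6*((X - 3)/(g + 4)) = 6*((-3 + X)/(4 + g)) = 6*(-3 + X)/(4 + g))
24*(V(3, 2)*t(6, -3)) + z(H, 7) = 24*((5 - 1*3)*(-2)) + 6*(-3 - 7)/(4 + 7) = 24*((5 - 3)*(-2)) + 6*(-10)/11 = 24*(2*(-2)) + 6*(1/11)*(-10) = 24*(-4) - 60/11 = -96 - 60/11 = -1116/11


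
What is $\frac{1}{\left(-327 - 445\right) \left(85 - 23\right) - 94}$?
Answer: $- \frac{1}{47958} \approx -2.0852 \cdot 10^{-5}$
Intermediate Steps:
$\frac{1}{\left(-327 - 445\right) \left(85 - 23\right) - 94} = \frac{1}{\left(-772\right) 62 - 94} = \frac{1}{-47864 - 94} = \frac{1}{-47958} = - \frac{1}{47958}$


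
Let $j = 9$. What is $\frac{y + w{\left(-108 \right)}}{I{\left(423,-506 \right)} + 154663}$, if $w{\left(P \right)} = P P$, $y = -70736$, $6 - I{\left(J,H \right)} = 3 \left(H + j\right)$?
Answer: $- \frac{923}{2440} \approx -0.37828$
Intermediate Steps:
$I{\left(J,H \right)} = -21 - 3 H$ ($I{\left(J,H \right)} = 6 - 3 \left(H + 9\right) = 6 - 3 \left(9 + H\right) = 6 - \left(27 + 3 H\right) = -21 - 3 H$)
$w{\left(P \right)} = P^{2}$
$\frac{y + w{\left(-108 \right)}}{I{\left(423,-506 \right)} + 154663} = \frac{-70736 + \left(-108\right)^{2}}{\left(-21 - -1518\right) + 154663} = \frac{-70736 + 11664}{\left(-21 + 1518\right) + 154663} = - \frac{59072}{1497 + 154663} = - \frac{59072}{156160} = \left(-59072\right) \frac{1}{156160} = - \frac{923}{2440}$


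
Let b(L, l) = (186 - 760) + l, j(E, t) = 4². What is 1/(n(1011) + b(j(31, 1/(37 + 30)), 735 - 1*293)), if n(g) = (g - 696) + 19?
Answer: 1/202 ≈ 0.0049505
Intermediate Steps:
j(E, t) = 16
n(g) = -677 + g (n(g) = (-696 + g) + 19 = -677 + g)
b(L, l) = -574 + l
1/(n(1011) + b(j(31, 1/(37 + 30)), 735 - 1*293)) = 1/((-677 + 1011) + (-574 + (735 - 1*293))) = 1/(334 + (-574 + (735 - 293))) = 1/(334 + (-574 + 442)) = 1/(334 - 132) = 1/202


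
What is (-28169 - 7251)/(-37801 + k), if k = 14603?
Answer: 2530/1657 ≈ 1.5269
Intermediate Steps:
(-28169 - 7251)/(-37801 + k) = (-28169 - 7251)/(-37801 + 14603) = -35420/(-23198) = -35420*(-1/23198) = 2530/1657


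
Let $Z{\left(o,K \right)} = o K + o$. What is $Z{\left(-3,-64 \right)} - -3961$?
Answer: $4150$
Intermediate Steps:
$Z{\left(o,K \right)} = o + K o$ ($Z{\left(o,K \right)} = K o + o = o + K o$)
$Z{\left(-3,-64 \right)} - -3961 = - 3 \left(1 - 64\right) - -3961 = \left(-3\right) \left(-63\right) + 3961 = 189 + 3961 = 4150$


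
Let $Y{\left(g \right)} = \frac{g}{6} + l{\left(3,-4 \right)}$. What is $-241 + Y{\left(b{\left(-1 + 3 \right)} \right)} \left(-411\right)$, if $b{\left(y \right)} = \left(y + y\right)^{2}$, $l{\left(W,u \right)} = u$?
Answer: $307$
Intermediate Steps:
$b{\left(y \right)} = 4 y^{2}$ ($b{\left(y \right)} = \left(2 y\right)^{2} = 4 y^{2}$)
$Y{\left(g \right)} = -4 + \frac{g}{6}$ ($Y{\left(g \right)} = \frac{g}{6} - 4 = -4 + \frac{g}{6}$)
$-241 + Y{\left(b{\left(-1 + 3 \right)} \right)} \left(-411\right) = -241 + \left(-4 + \frac{4 \left(-1 + 3\right)^{2}}{6}\right) \left(-411\right) = -241 + \left(-4 + \frac{4 \cdot 2^{2}}{6}\right) \left(-411\right) = -241 + \left(-4 + \frac{4 \cdot 4}{6}\right) \left(-411\right) = -241 + \left(-4 + \frac{1}{6} \cdot 16\right) \left(-411\right) = -241 + \left(-4 + \frac{8}{3}\right) \left(-411\right) = -241 - -548 = -241 + 548 = 307$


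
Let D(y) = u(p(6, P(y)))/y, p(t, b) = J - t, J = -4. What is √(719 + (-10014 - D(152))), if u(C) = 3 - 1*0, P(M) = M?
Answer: I*√53688034/76 ≈ 96.411*I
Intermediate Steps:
p(t, b) = -4 - t
u(C) = 3 (u(C) = 3 + 0 = 3)
D(y) = 3/y
√(719 + (-10014 - D(152))) = √(719 + (-10014 - 3/152)) = √(719 - 1522131/152) = √(-1412843/152) = I*√53688034/76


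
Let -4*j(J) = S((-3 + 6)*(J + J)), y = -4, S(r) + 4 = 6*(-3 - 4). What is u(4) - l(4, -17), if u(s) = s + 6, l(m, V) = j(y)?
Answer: -3/2 ≈ -1.5000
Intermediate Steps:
S(r) = -46 (S(r) = -4 + 6*(-3 - 4) = -4 + 6*(-7) = -4 - 42 = -46)
j(J) = 23/2 (j(J) = -1/4*(-46) = 23/2)
l(m, V) = 23/2
u(s) = 6 + s
u(4) - l(4, -17) = (6 + 4) - 1*23/2 = 10 - 23/2 = -3/2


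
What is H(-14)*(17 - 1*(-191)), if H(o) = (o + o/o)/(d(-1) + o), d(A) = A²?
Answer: 208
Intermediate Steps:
H(o) = 1 (H(o) = (o + o/o)/((-1)² + o) = (o + 1)/(1 + o) = (1 + o)/(1 + o) = 1)
H(-14)*(17 - 1*(-191)) = 1*(17 - 1*(-191)) = 1*(17 + 191) = 1*208 = 208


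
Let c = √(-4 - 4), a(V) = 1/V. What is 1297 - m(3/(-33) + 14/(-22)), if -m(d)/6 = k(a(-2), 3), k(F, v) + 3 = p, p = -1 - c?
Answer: 1273 - 12*I*√2 ≈ 1273.0 - 16.971*I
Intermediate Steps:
c = 2*I*√2 (c = √(-8) = 2*I*√2 ≈ 2.8284*I)
p = -1 - 2*I*√2 ≈ -1.0 - 2.8284*I
k(F, v) = -4 - 2*I*√2 (k(F, v) = -3 + (-1 - 2*I*√2) = -4 - 2*I*√2)
m(d) = 24 + 12*I*√2 (m(d) = -6*(-4 - 2*I*√2) = 24 + 12*I*√2)
1297 - m(3/(-33) + 14/(-22)) = 1297 - (24 + 12*I*√2) = 1297 + (-24 - 12*I*√2) = 1273 - 12*I*√2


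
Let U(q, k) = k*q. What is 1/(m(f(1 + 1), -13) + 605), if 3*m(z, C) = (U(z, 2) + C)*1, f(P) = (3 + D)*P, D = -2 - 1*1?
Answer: 3/1802 ≈ 0.0016648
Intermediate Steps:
D = -3 (D = -2 - 1 = -3)
f(P) = 0 (f(P) = (3 - 3)*P = 0*P = 0)
m(z, C) = C/3 + 2*z/3 (m(z, C) = ((2*z + C)*1)/3 = ((C + 2*z)*1)/3 = (C + 2*z)/3 = C/3 + 2*z/3)
1/(m(f(1 + 1), -13) + 605) = 1/(((⅓)*(-13) + (⅔)*0) + 605) = 1/((-13/3 + 0) + 605) = 1/(-13/3 + 605) = 1/(1802/3) = 3/1802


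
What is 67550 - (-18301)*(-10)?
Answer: -115460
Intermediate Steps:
67550 - (-18301)*(-10) = 67550 - 1*183010 = 67550 - 183010 = -115460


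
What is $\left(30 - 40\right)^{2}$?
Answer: $100$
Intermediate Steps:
$\left(30 - 40\right)^{2} = \left(-10\right)^{2} = 100$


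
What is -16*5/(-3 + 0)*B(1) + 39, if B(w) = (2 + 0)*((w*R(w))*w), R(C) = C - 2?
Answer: -43/3 ≈ -14.333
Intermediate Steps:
R(C) = -2 + C
B(w) = 2*w**2*(-2 + w) (B(w) = (2 + 0)*((w*(-2 + w))*w) = 2*(w**2*(-2 + w)) = 2*w**2*(-2 + w))
-16*5/(-3 + 0)*B(1) + 39 = -16*5/(-3 + 0)*2*1**2*(-2 + 1) + 39 = -16*5/(-3)*2*1*(-1) + 39 = -16*(-1/3*5)*(-2) + 39 = -(-80)*(-2)/3 + 39 = -16*10/3 + 39 = -160/3 + 39 = -43/3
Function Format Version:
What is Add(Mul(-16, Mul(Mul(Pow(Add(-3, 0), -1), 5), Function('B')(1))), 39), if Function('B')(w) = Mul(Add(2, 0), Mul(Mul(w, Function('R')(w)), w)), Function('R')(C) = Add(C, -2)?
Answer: Rational(-43, 3) ≈ -14.333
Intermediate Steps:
Function('R')(C) = Add(-2, C)
Function('B')(w) = Mul(2, Pow(w, 2), Add(-2, w)) (Function('B')(w) = Mul(Add(2, 0), Mul(Mul(w, Add(-2, w)), w)) = Mul(2, Mul(Pow(w, 2), Add(-2, w))) = Mul(2, Pow(w, 2), Add(-2, w)))
Add(Mul(-16, Mul(Mul(Pow(Add(-3, 0), -1), 5), Function('B')(1))), 39) = Add(Mul(-16, Mul(Mul(Pow(Add(-3, 0), -1), 5), Mul(2, Pow(1, 2), Add(-2, 1)))), 39) = Add(Mul(-16, Mul(Mul(Pow(-3, -1), 5), Mul(2, 1, -1))), 39) = Add(Mul(-16, Mul(Mul(Rational(-1, 3), 5), -2)), 39) = Add(Mul(-16, Mul(Rational(-5, 3), -2)), 39) = Add(Mul(-16, Rational(10, 3)), 39) = Add(Rational(-160, 3), 39) = Rational(-43, 3)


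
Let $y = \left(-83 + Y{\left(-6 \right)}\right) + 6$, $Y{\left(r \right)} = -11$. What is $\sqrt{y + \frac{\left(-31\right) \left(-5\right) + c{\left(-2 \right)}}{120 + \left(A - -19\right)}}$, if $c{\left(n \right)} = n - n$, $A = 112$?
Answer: $\frac{3 i \sqrt{611687}}{251} \approx 9.3479 i$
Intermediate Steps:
$c{\left(n \right)} = 0$
$y = -88$ ($y = \left(-83 - 11\right) + 6 = -94 + 6 = -88$)
$\sqrt{y + \frac{\left(-31\right) \left(-5\right) + c{\left(-2 \right)}}{120 + \left(A - -19\right)}} = \sqrt{-88 + \frac{\left(-31\right) \left(-5\right) + 0}{120 + \left(112 - -19\right)}} = \sqrt{-88 + \frac{155 + 0}{120 + \left(112 + 19\right)}} = \sqrt{-88 + \frac{155}{120 + 131}} = \sqrt{-88 + \frac{155}{251}} = \sqrt{- \frac{21933}{251}} = \frac{3 i \sqrt{611687}}{251}$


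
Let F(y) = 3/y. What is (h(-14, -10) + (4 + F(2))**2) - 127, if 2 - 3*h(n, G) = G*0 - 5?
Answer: -1133/12 ≈ -94.417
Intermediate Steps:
h(n, G) = 7/3 (h(n, G) = 2/3 - (G*0 - 5)/3 = 2/3 - (0 - 5)/3 = 2/3 - 1/3*(-5) = 2/3 + 5/3 = 7/3)
(h(-14, -10) + (4 + F(2))**2) - 127 = (7/3 + (4 + 3/2)**2) - 127 = (7/3 + (11/2)**2) - 127 = (7/3 + 121/4) - 127 = 391/12 - 127 = -1133/12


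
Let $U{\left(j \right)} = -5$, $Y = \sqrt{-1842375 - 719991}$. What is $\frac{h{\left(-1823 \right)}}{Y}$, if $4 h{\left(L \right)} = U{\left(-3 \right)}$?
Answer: $\frac{5 i \sqrt{2562366}}{10249464} \approx 0.00078089 i$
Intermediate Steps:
$Y = i \sqrt{2562366}$ ($Y = \sqrt{-2562366} = i \sqrt{2562366} \approx 1600.7 i$)
$h{\left(L \right)} = - \frac{5}{4}$ ($h{\left(L \right)} = \frac{1}{4} \left(-5\right) = - \frac{5}{4}$)
$\frac{h{\left(-1823 \right)}}{Y} = - \frac{5}{4 i \sqrt{2562366}} = - \frac{5 \left(- \frac{i \sqrt{2562366}}{2562366}\right)}{4} = \frac{5 i \sqrt{2562366}}{10249464}$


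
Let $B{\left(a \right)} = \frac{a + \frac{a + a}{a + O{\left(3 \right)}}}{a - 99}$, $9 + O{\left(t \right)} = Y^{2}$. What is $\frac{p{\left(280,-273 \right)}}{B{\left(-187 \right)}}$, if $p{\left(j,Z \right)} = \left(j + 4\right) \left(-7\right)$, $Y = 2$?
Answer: $- \frac{4962048}{1615} \approx -3072.5$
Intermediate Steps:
$O{\left(t \right)} = -5$ ($O{\left(t \right)} = -9 + 2^{2} = -9 + 4 = -5$)
$p{\left(j,Z \right)} = -28 - 7 j$ ($p{\left(j,Z \right)} = \left(4 + j\right) \left(-7\right) = -28 - 7 j$)
$B{\left(a \right)} = \frac{a + \frac{2 a}{-5 + a}}{-99 + a}$ ($B{\left(a \right)} = \frac{a + \frac{a + a}{a - 5}}{a - 99} = \frac{a + \frac{2 a}{-5 + a}}{-99 + a}$)
$\frac{p{\left(280,-273 \right)}}{B{\left(-187 \right)}} = \frac{-28 - 1960}{\left(-187\right) \frac{1}{495 + \left(-187\right)^{2} - -19448} \left(-3 - 187\right)} = \frac{-28 - 1960}{\left(-187\right) \frac{1}{495 + 34969 + 19448} \left(-190\right)} = - \frac{1988}{\left(-187\right) \frac{1}{54912} \left(-190\right)} = - \frac{1988}{\frac{1615}{2496}} = \left(-1988\right) \frac{2496}{1615} = - \frac{4962048}{1615}$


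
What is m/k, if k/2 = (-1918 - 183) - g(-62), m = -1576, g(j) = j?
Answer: 788/2039 ≈ 0.38646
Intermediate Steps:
k = -4078 (k = 2*((-1918 - 183) - 1*(-62)) = 2*(-2101 + 62) = 2*(-2039) = -4078)
m/k = -1576/(-4078) = -1576*(-1/4078) = 788/2039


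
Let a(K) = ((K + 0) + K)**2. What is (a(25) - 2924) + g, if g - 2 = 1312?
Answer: 890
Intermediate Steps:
g = 1314 (g = 2 + 1312 = 1314)
a(K) = 4*K**2 (a(K) = (K + K)**2 = (2*K)**2 = 4*K**2)
(a(25) - 2924) + g = (4*25**2 - 2924) + 1314 = (4*625 - 2924) + 1314 = (2500 - 2924) + 1314 = -424 + 1314 = 890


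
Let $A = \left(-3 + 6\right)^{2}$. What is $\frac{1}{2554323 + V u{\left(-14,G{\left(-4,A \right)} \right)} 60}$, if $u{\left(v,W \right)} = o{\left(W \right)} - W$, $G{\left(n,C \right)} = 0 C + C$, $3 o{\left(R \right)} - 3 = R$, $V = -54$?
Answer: $\frac{1}{2570523} \approx 3.8903 \cdot 10^{-7}$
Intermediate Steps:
$o{\left(R \right)} = 1 + \frac{R}{3}$
$A = 9$ ($A = 3^{2} = 9$)
$G{\left(n,C \right)} = C$ ($G{\left(n,C \right)} = 0 + C = C$)
$u{\left(v,W \right)} = 1 - \frac{2 W}{3}$ ($u{\left(v,W \right)} = \left(1 + \frac{W}{3}\right) - W = 1 - \frac{2 W}{3}$)
$\frac{1}{2554323 + V u{\left(-14,G{\left(-4,A \right)} \right)} 60} = \frac{1}{2554323 + - 54 \left(1 - 6\right) 60} = \frac{1}{2554323 + \left(-54\right) \left(-5\right) 60} = \frac{1}{2554323 + 270 \cdot 60} = \frac{1}{2554323 + 16200} = \frac{1}{2570523}$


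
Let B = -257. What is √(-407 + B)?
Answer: 2*I*√166 ≈ 25.768*I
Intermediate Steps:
√(-407 + B) = √(-407 - 257) = √(-664) = 2*I*√166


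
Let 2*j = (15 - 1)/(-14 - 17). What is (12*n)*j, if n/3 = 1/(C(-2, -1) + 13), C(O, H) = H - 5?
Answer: -36/31 ≈ -1.1613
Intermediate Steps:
C(O, H) = -5 + H
n = 3/7 (n = 3/((-5 - 1) + 13) = 3/(-6 + 13) = 3/7 ≈ 0.42857)
j = -7/31 (j = ((15 - 1)/(-14 - 17))/2 = (14/(-31))/2 = (14*(-1/31))/2 = (½)*(-14/31) = -7/31 ≈ -0.22581)
(12*n)*j = (12*(3/7))*(-7/31) = (36/7)*(-7/31) = -36/31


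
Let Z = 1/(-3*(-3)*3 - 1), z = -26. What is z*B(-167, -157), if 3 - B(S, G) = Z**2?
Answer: -2027/26 ≈ -77.962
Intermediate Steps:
Z = 1/26 (Z = 1/(9*3 - 1) = 1/(27 - 1) = 1/26 ≈ 0.038462)
B(S, G) = 2027/676 (B(S, G) = 3 - (1/26)**2 = 3 - 1*1/676 = 3 - 1/676 = 2027/676)
z*B(-167, -157) = -26*2027/676 = -2027/26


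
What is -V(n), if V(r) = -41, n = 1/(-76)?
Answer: 41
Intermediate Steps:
n = -1/76 ≈ -0.013158
-V(n) = -1*(-41) = 41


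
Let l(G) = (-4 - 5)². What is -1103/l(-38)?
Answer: -1103/81 ≈ -13.617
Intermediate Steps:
l(G) = 81 (l(G) = (-9)² = 81)
-1103/l(-38) = -1103/81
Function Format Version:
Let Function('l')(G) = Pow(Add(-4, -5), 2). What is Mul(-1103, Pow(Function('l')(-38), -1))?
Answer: Rational(-1103, 81) ≈ -13.617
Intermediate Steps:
Function('l')(G) = 81 (Function('l')(G) = Pow(-9, 2) = 81)
Mul(-1103, Pow(Function('l')(-38), -1)) = Mul(-1103, Pow(81, -1)) = Mul(-1103, Rational(1, 81)) = Rational(-1103, 81)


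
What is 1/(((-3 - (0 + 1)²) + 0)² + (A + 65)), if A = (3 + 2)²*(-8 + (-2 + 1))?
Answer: -1/144 ≈ -0.0069444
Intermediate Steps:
A = -225 (A = 5²*(-8 - 1) = 25*(-9) = -225)
1/(((-3 - (0 + 1)²) + 0)² + (A + 65)) = 1/(((-3 - (0 + 1)²) + 0)² + (-225 + 65)) = 1/(((-3 - 1*1²) + 0)² - 160) = 1/(((-3 - 1*1) + 0)² - 160) = 1/(((-3 - 1) + 0)² - 160) = 1/((-4 + 0)² - 160) = 1/((-4)² - 160) = 1/(16 - 160) = 1/(-144) = -1/144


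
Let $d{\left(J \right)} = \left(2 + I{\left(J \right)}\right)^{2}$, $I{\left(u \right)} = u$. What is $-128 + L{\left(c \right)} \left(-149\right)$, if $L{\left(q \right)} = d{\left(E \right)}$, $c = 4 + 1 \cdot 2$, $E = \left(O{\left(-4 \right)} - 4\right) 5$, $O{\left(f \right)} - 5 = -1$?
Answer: $-724$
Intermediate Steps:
$O{\left(f \right)} = 4$ ($O{\left(f \right)} = 5 - 1 = 4$)
$E = 0$ ($E = \left(4 - 4\right) 5 = 0 \cdot 5 = 0$)
$d{\left(J \right)} = \left(2 + J\right)^{2}$
$c = 6$ ($c = 4 + 2 = 6$)
$L{\left(q \right)} = 4$ ($L{\left(q \right)} = \left(2 + 0\right)^{2} = 2^{2} = 4$)
$-128 + L{\left(c \right)} \left(-149\right) = -128 + 4 \left(-149\right) = -128 - 596 = -724$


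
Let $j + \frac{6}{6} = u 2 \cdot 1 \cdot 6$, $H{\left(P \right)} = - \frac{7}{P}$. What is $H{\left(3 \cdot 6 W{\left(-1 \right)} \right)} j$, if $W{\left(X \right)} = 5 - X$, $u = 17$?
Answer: $- \frac{1421}{108} \approx -13.157$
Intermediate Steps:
$j = 203$ ($j = -1 + 17 \cdot 2 \cdot 1 \cdot 6 = -1 + 17 \cdot 2 \cdot 6 = -1 + 17 \cdot 12 = -1 + 204 = 203$)
$H{\left(3 \cdot 6 W{\left(-1 \right)} \right)} j = - \frac{7}{3 \cdot 6 \left(5 - -1\right)} 203 = - \frac{7}{18 \left(5 + 1\right)} 203 = - \frac{7}{18 \cdot 6} \cdot 203 = - \frac{7}{108} \cdot 203 = \left(-7\right) \frac{1}{108} \cdot 203 = \left(- \frac{7}{108}\right) 203 = - \frac{1421}{108}$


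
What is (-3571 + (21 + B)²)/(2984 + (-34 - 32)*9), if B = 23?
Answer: -327/478 ≈ -0.68410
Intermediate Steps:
(-3571 + (21 + B)²)/(2984 + (-34 - 32)*9) = (-3571 + (21 + 23)²)/(2984 + (-34 - 32)*9) = (-3571 + 44²)/(2984 - 66*9) = (-3571 + 1936)/(2984 - 594) = -1635/2390 = -1635*1/2390 = -327/478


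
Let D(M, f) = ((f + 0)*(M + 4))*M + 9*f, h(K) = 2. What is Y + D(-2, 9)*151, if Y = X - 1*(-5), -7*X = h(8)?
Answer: 47598/7 ≈ 6799.7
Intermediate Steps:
X = -2/7 (X = -⅐*2 = -2/7 ≈ -0.28571)
D(M, f) = 9*f + M*f*(4 + M) (D(M, f) = (f*(4 + M))*M + 9*f = M*f*(4 + M) + 9*f = 9*f + M*f*(4 + M))
Y = 33/7 (Y = -2/7 - 1*(-5) = -2/7 + 5 = 33/7 ≈ 4.7143)
Y + D(-2, 9)*151 = 33/7 + (9*(9 + (-2)² + 4*(-2)))*151 = 33/7 + (9*(9 + 4 - 8))*151 = 33/7 + (9*5)*151 = 33/7 + 45*151 = 33/7 + 6795 = 47598/7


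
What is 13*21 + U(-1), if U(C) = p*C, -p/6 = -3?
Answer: 255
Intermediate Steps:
p = 18 (p = -6*(-3) = 18)
U(C) = 18*C
13*21 + U(-1) = 13*21 + 18*(-1) = 273 - 18 = 255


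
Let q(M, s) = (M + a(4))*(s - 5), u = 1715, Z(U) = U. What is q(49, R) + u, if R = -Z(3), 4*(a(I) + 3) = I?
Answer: 1339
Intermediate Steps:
a(I) = -3 + I/4
R = -3 (R = -1*3 = -3)
q(M, s) = (-5 + s)*(-2 + M) (q(M, s) = (M + (-3 + (¼)*4))*(s - 5) = (M + (-3 + 1))*(-5 + s) = (M - 2)*(-5 + s) = (-2 + M)*(-5 + s) = (-5 + s)*(-2 + M))
q(49, R) + u = (10 - 5*49 - 2*(-3) + 49*(-3)) + 1715 = (10 - 245 + 6 - 147) + 1715 = -376 + 1715 = 1339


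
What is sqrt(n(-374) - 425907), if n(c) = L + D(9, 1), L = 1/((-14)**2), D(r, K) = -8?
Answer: I*sqrt(83479339)/14 ≈ 652.62*I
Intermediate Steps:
L = 1/196 ≈ 0.0051020
n(c) = -1567/196 (n(c) = 1/196 - 8 = -1567/196)
sqrt(n(-374) - 425907) = sqrt(-1567/196 - 425907) = sqrt(-83479339/196) = I*sqrt(83479339)/14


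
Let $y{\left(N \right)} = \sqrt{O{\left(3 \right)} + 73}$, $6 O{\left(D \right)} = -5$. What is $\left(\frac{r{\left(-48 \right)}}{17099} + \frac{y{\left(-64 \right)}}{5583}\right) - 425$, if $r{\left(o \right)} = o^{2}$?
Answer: $- \frac{7264771}{17099} + \frac{\sqrt{2598}}{33498} \approx -424.86$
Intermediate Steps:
$O{\left(D \right)} = - \frac{5}{6}$ ($O{\left(D \right)} = \frac{1}{6} \left(-5\right) = - \frac{5}{6}$)
$y{\left(N \right)} = \frac{\sqrt{2598}}{6}$ ($y{\left(N \right)} = \sqrt{- \frac{5}{6} + 73} = \sqrt{\frac{433}{6}} = \frac{\sqrt{2598}}{6}$)
$\left(\frac{r{\left(-48 \right)}}{17099} + \frac{y{\left(-64 \right)}}{5583}\right) - 425 = \left(\frac{\left(-48\right)^{2}}{17099} + \frac{\frac{1}{6} \sqrt{2598}}{5583}\right) - 425 = \left(2304 \cdot \frac{1}{17099} + \frac{\sqrt{2598}}{6} \cdot \frac{1}{5583}\right) - 425 = \left(\frac{2304}{17099} + \frac{\sqrt{2598}}{33498}\right) - 425 = - \frac{7264771}{17099} + \frac{\sqrt{2598}}{33498}$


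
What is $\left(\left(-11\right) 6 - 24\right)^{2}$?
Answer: $8100$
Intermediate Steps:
$\left(\left(-11\right) 6 - 24\right)^{2} = \left(-66 - 24\right)^{2} = \left(-90\right)^{2} = 8100$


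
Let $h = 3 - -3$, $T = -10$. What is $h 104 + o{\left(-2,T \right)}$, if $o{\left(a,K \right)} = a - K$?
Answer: $632$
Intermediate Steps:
$h = 6$ ($h = 3 + 3 = 6$)
$h 104 + o{\left(-2,T \right)} = 6 \cdot 104 - -8 = 624 + \left(-2 + 10\right) = 624 + 8 = 632$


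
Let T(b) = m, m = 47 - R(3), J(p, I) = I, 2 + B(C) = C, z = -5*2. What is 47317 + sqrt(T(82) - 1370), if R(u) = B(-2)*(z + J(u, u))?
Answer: 47317 + I*sqrt(1351) ≈ 47317.0 + 36.756*I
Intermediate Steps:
z = -10
B(C) = -2 + C
R(u) = 40 - 4*u (R(u) = (-2 - 2)*(-10 + u) = -4*(-10 + u) = 40 - 4*u)
m = 19 (m = 47 - (40 - 4*3) = 47 - (40 - 12) = 47 - 1*28 = 47 - 28 = 19)
T(b) = 19
47317 + sqrt(T(82) - 1370) = 47317 + sqrt(19 - 1370) = 47317 + sqrt(-1351) = 47317 + I*sqrt(1351)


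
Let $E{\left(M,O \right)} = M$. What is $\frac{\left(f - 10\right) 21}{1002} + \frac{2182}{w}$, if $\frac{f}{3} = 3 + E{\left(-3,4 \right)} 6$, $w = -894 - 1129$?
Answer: $- \frac{1507643}{675682} \approx -2.2313$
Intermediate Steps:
$w = -2023$
$f = -45$ ($f = 3 \left(3 - 18\right) = 3 \left(-15\right) = -45$)
$\frac{\left(f - 10\right) 21}{1002} + \frac{2182}{w} = \frac{\left(-45 - 10\right) 21}{1002} + \frac{2182}{-2023} = \left(-55\right) 21 \cdot \frac{1}{1002} + 2182 \left(- \frac{1}{2023}\right) = \left(-1155\right) \frac{1}{1002} - \frac{2182}{2023} = - \frac{385}{334} - \frac{2182}{2023} = - \frac{1507643}{675682}$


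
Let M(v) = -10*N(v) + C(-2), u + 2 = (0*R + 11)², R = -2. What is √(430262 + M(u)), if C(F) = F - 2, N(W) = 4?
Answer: 3*√47802 ≈ 655.91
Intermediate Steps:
C(F) = -2 + F
u = 119 (u = -2 + (0*(-2) + 11)² = -2 + (0 + 11)² = -2 + 11² = -2 + 121 = 119)
M(v) = -44 (M(v) = -10*4 + (-2 - 2) = -40 - 4 = -44)
√(430262 + M(u)) = √(430262 - 44) = √430218 = 3*√47802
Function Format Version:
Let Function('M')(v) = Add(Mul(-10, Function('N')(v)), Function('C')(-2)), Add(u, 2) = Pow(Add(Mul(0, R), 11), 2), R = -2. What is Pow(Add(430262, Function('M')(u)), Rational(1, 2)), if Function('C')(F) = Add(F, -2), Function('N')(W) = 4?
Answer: Mul(3, Pow(47802, Rational(1, 2))) ≈ 655.91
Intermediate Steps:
Function('C')(F) = Add(-2, F)
u = 119 (u = Add(-2, Pow(Add(Mul(0, -2), 11), 2)) = Add(-2, Pow(Add(0, 11), 2)) = Add(-2, Pow(11, 2)) = Add(-2, 121) = 119)
Function('M')(v) = -44 (Function('M')(v) = Add(Mul(-10, 4), Add(-2, -2)) = Add(-40, -4) = -44)
Pow(Add(430262, Function('M')(u)), Rational(1, 2)) = Pow(Add(430262, -44), Rational(1, 2)) = Pow(430218, Rational(1, 2)) = Mul(3, Pow(47802, Rational(1, 2)))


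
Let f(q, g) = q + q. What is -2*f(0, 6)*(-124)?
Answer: 0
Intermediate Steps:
f(q, g) = 2*q
-2*f(0, 6)*(-124) = -2*2*0*(-124) = -0*(-124) = -2*0 = 0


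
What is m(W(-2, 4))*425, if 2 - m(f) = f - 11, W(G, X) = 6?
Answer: 2975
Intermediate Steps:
m(f) = 13 - f (m(f) = 2 - (f - 11) = 2 - (-11 + f) = 2 + (11 - f) = 13 - f)
m(W(-2, 4))*425 = (13 - 1*6)*425 = (13 - 6)*425 = 7*425 = 2975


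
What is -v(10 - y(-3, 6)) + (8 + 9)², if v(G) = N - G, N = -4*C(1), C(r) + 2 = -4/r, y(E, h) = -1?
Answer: 276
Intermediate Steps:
C(r) = -2 - 4/r
N = 24 (N = -4*(-2 - 4/1) = -4*(-2 - 4*1) = -4*(-2 - 4) = -4*(-6) = 24)
v(G) = 24 - G
-v(10 - y(-3, 6)) + (8 + 9)² = -(24 - (10 - 1*(-1))) + (8 + 9)² = -(24 - (10 + 1)) + 17² = -(24 - 1*11) + 289 = -(24 - 11) + 289 = -1*13 + 289 = -13 + 289 = 276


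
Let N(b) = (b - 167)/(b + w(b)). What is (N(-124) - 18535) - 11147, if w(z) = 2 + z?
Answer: -2433827/82 ≈ -29681.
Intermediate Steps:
N(b) = (-167 + b)/(2 + 2*b) (N(b) = (b - 167)/(b + (2 + b)) = (-167 + b)/(2 + 2*b))
(N(-124) - 18535) - 11147 = ((-167 - 124)/(2*(1 - 124)) - 18535) - 11147 = ((½)*(-291)/(-123) - 18535) - 11147 = ((½)*(-1/123)*(-291) - 18535) - 11147 = (97/82 - 18535) - 11147 = -1519773/82 - 11147 = -2433827/82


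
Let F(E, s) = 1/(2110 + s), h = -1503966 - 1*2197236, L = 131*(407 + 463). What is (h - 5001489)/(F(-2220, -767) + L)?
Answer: -11687714013/153061711 ≈ -76.359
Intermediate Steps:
L = 113970 (L = 131*870 = 113970)
h = -3701202 (h = -1503966 - 2197236 = -3701202)
(h - 5001489)/(F(-2220, -767) + L) = (-3701202 - 5001489)/(1/(2110 - 767) + 113970) = -8702691/(1/1343 + 113970) = -8702691/153061711/1343 = -8702691*1343/153061711 = -11687714013/153061711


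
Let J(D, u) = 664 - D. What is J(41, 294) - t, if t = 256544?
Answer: -255921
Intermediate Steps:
J(41, 294) - t = (664 - 1*41) - 1*256544 = (664 - 41) - 256544 = 623 - 256544 = -255921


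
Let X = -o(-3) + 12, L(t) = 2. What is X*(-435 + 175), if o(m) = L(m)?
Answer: -2600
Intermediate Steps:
o(m) = 2
X = 10 (X = -1*2 + 12 = -2 + 12 = 10)
X*(-435 + 175) = 10*(-435 + 175) = 10*(-260) = -2600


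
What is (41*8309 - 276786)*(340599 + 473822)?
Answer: 52027656743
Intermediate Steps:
(41*8309 - 276786)*(340599 + 473822) = (340669 - 276786)*814421 = 63883*814421 = 52027656743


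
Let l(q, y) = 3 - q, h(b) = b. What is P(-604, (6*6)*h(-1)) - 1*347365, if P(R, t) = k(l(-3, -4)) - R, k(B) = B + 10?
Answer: -346745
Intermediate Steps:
k(B) = 10 + B
P(R, t) = 16 - R (P(R, t) = (10 + (3 - 1*(-3))) - R = (10 + (3 + 3)) - R = (10 + 6) - R = 16 - R)
P(-604, (6*6)*h(-1)) - 1*347365 = (16 - 1*(-604)) - 1*347365 = (16 + 604) - 347365 = 620 - 347365 = -346745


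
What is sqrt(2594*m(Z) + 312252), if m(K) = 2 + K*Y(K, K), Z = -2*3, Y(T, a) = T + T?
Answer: 4*sqrt(31513) ≈ 710.08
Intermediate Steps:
Y(T, a) = 2*T
Z = -6
m(K) = 2 + 2*K**2 (m(K) = 2 + K*(2*K) = 2 + 2*K**2)
sqrt(2594*m(Z) + 312252) = sqrt(2594*(2 + 2*(-6)**2) + 312252) = sqrt(2594*(2 + 2*36) + 312252) = sqrt(2594*(2 + 72) + 312252) = sqrt(2594*74 + 312252) = sqrt(191956 + 312252) = sqrt(504208) = 4*sqrt(31513)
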